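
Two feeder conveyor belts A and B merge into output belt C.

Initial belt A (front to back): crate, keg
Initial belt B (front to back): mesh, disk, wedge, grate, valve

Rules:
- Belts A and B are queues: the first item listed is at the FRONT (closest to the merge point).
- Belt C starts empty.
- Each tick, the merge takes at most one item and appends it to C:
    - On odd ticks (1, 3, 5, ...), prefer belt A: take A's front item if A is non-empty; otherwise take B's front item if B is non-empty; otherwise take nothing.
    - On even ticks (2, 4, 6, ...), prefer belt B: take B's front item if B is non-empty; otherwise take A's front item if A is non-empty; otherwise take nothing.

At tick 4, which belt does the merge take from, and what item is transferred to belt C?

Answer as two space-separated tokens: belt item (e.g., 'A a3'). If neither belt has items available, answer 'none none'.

Tick 1: prefer A, take crate from A; A=[keg] B=[mesh,disk,wedge,grate,valve] C=[crate]
Tick 2: prefer B, take mesh from B; A=[keg] B=[disk,wedge,grate,valve] C=[crate,mesh]
Tick 3: prefer A, take keg from A; A=[-] B=[disk,wedge,grate,valve] C=[crate,mesh,keg]
Tick 4: prefer B, take disk from B; A=[-] B=[wedge,grate,valve] C=[crate,mesh,keg,disk]

Answer: B disk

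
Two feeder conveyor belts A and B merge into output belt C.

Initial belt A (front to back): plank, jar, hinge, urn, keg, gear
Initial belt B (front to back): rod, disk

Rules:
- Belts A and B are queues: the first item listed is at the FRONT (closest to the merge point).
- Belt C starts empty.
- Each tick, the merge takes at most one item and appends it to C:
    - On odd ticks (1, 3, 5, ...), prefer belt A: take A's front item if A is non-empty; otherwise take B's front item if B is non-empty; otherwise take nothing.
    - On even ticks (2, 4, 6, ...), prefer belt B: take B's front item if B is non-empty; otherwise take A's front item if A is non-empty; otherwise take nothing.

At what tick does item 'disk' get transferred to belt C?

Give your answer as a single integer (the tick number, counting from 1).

Tick 1: prefer A, take plank from A; A=[jar,hinge,urn,keg,gear] B=[rod,disk] C=[plank]
Tick 2: prefer B, take rod from B; A=[jar,hinge,urn,keg,gear] B=[disk] C=[plank,rod]
Tick 3: prefer A, take jar from A; A=[hinge,urn,keg,gear] B=[disk] C=[plank,rod,jar]
Tick 4: prefer B, take disk from B; A=[hinge,urn,keg,gear] B=[-] C=[plank,rod,jar,disk]

Answer: 4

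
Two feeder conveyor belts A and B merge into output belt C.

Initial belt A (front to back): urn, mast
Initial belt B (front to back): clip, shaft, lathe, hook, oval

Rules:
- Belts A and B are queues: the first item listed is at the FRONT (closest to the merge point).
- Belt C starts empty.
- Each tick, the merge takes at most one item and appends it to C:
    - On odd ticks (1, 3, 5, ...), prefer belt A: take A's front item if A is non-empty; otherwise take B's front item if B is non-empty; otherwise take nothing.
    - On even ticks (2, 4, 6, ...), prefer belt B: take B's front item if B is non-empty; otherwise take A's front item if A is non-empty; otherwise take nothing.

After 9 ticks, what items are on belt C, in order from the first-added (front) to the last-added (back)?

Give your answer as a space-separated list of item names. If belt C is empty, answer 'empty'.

Tick 1: prefer A, take urn from A; A=[mast] B=[clip,shaft,lathe,hook,oval] C=[urn]
Tick 2: prefer B, take clip from B; A=[mast] B=[shaft,lathe,hook,oval] C=[urn,clip]
Tick 3: prefer A, take mast from A; A=[-] B=[shaft,lathe,hook,oval] C=[urn,clip,mast]
Tick 4: prefer B, take shaft from B; A=[-] B=[lathe,hook,oval] C=[urn,clip,mast,shaft]
Tick 5: prefer A, take lathe from B; A=[-] B=[hook,oval] C=[urn,clip,mast,shaft,lathe]
Tick 6: prefer B, take hook from B; A=[-] B=[oval] C=[urn,clip,mast,shaft,lathe,hook]
Tick 7: prefer A, take oval from B; A=[-] B=[-] C=[urn,clip,mast,shaft,lathe,hook,oval]
Tick 8: prefer B, both empty, nothing taken; A=[-] B=[-] C=[urn,clip,mast,shaft,lathe,hook,oval]
Tick 9: prefer A, both empty, nothing taken; A=[-] B=[-] C=[urn,clip,mast,shaft,lathe,hook,oval]

Answer: urn clip mast shaft lathe hook oval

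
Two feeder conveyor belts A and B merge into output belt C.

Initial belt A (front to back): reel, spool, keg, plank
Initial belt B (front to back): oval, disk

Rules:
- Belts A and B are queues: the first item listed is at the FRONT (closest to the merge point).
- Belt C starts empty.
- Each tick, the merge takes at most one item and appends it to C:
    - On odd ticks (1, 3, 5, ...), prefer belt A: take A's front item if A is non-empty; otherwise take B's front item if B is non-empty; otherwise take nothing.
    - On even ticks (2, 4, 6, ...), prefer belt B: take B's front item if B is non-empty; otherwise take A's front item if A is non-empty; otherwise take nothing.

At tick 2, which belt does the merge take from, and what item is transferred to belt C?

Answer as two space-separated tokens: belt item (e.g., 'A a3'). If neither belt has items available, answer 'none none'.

Answer: B oval

Derivation:
Tick 1: prefer A, take reel from A; A=[spool,keg,plank] B=[oval,disk] C=[reel]
Tick 2: prefer B, take oval from B; A=[spool,keg,plank] B=[disk] C=[reel,oval]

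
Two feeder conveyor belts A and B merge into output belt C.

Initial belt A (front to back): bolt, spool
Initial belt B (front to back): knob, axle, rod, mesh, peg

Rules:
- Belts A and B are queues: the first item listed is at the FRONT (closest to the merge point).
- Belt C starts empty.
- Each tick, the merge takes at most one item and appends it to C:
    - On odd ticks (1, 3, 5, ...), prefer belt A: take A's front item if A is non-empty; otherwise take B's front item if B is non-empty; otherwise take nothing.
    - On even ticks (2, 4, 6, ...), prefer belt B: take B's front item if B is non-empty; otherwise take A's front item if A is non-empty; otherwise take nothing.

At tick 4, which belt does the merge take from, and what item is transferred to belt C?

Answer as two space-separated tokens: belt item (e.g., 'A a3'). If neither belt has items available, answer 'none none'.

Answer: B axle

Derivation:
Tick 1: prefer A, take bolt from A; A=[spool] B=[knob,axle,rod,mesh,peg] C=[bolt]
Tick 2: prefer B, take knob from B; A=[spool] B=[axle,rod,mesh,peg] C=[bolt,knob]
Tick 3: prefer A, take spool from A; A=[-] B=[axle,rod,mesh,peg] C=[bolt,knob,spool]
Tick 4: prefer B, take axle from B; A=[-] B=[rod,mesh,peg] C=[bolt,knob,spool,axle]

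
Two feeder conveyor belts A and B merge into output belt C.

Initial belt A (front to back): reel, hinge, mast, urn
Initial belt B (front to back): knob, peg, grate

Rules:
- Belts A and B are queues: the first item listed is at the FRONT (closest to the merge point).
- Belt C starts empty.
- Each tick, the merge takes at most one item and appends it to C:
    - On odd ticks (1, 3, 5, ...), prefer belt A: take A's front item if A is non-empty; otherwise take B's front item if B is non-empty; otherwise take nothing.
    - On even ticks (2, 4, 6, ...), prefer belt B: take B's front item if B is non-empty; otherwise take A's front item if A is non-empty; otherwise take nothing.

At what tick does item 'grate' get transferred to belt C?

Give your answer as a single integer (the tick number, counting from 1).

Answer: 6

Derivation:
Tick 1: prefer A, take reel from A; A=[hinge,mast,urn] B=[knob,peg,grate] C=[reel]
Tick 2: prefer B, take knob from B; A=[hinge,mast,urn] B=[peg,grate] C=[reel,knob]
Tick 3: prefer A, take hinge from A; A=[mast,urn] B=[peg,grate] C=[reel,knob,hinge]
Tick 4: prefer B, take peg from B; A=[mast,urn] B=[grate] C=[reel,knob,hinge,peg]
Tick 5: prefer A, take mast from A; A=[urn] B=[grate] C=[reel,knob,hinge,peg,mast]
Tick 6: prefer B, take grate from B; A=[urn] B=[-] C=[reel,knob,hinge,peg,mast,grate]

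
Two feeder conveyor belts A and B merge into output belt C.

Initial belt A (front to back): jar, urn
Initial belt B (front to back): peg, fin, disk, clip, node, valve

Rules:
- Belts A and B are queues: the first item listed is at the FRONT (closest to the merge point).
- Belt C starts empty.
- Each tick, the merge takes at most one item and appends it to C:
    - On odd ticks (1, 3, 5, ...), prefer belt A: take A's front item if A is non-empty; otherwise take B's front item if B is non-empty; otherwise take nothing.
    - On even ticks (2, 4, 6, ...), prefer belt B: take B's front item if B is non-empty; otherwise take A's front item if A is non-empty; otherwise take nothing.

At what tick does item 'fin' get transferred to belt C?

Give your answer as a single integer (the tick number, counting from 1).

Tick 1: prefer A, take jar from A; A=[urn] B=[peg,fin,disk,clip,node,valve] C=[jar]
Tick 2: prefer B, take peg from B; A=[urn] B=[fin,disk,clip,node,valve] C=[jar,peg]
Tick 3: prefer A, take urn from A; A=[-] B=[fin,disk,clip,node,valve] C=[jar,peg,urn]
Tick 4: prefer B, take fin from B; A=[-] B=[disk,clip,node,valve] C=[jar,peg,urn,fin]

Answer: 4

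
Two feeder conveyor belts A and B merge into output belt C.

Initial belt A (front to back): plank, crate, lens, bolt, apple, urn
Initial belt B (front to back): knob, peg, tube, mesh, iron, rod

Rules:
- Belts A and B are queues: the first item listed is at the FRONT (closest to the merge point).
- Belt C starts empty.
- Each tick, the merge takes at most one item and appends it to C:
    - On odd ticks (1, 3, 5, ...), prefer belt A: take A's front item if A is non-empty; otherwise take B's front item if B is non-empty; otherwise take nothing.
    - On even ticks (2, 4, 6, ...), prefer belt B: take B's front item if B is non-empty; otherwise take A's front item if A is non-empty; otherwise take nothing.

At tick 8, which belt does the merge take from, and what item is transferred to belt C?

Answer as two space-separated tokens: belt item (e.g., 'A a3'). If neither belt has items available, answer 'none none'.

Tick 1: prefer A, take plank from A; A=[crate,lens,bolt,apple,urn] B=[knob,peg,tube,mesh,iron,rod] C=[plank]
Tick 2: prefer B, take knob from B; A=[crate,lens,bolt,apple,urn] B=[peg,tube,mesh,iron,rod] C=[plank,knob]
Tick 3: prefer A, take crate from A; A=[lens,bolt,apple,urn] B=[peg,tube,mesh,iron,rod] C=[plank,knob,crate]
Tick 4: prefer B, take peg from B; A=[lens,bolt,apple,urn] B=[tube,mesh,iron,rod] C=[plank,knob,crate,peg]
Tick 5: prefer A, take lens from A; A=[bolt,apple,urn] B=[tube,mesh,iron,rod] C=[plank,knob,crate,peg,lens]
Tick 6: prefer B, take tube from B; A=[bolt,apple,urn] B=[mesh,iron,rod] C=[plank,knob,crate,peg,lens,tube]
Tick 7: prefer A, take bolt from A; A=[apple,urn] B=[mesh,iron,rod] C=[plank,knob,crate,peg,lens,tube,bolt]
Tick 8: prefer B, take mesh from B; A=[apple,urn] B=[iron,rod] C=[plank,knob,crate,peg,lens,tube,bolt,mesh]

Answer: B mesh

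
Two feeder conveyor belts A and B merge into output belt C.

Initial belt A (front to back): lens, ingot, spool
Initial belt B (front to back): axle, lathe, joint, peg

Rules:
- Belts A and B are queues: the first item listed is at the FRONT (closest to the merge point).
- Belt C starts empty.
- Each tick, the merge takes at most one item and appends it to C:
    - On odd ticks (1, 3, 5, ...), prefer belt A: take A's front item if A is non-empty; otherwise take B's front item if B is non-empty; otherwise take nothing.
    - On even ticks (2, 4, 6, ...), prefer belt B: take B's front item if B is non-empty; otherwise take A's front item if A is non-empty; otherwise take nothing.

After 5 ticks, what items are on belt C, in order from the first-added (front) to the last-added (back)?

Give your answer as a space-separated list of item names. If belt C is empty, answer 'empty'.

Tick 1: prefer A, take lens from A; A=[ingot,spool] B=[axle,lathe,joint,peg] C=[lens]
Tick 2: prefer B, take axle from B; A=[ingot,spool] B=[lathe,joint,peg] C=[lens,axle]
Tick 3: prefer A, take ingot from A; A=[spool] B=[lathe,joint,peg] C=[lens,axle,ingot]
Tick 4: prefer B, take lathe from B; A=[spool] B=[joint,peg] C=[lens,axle,ingot,lathe]
Tick 5: prefer A, take spool from A; A=[-] B=[joint,peg] C=[lens,axle,ingot,lathe,spool]

Answer: lens axle ingot lathe spool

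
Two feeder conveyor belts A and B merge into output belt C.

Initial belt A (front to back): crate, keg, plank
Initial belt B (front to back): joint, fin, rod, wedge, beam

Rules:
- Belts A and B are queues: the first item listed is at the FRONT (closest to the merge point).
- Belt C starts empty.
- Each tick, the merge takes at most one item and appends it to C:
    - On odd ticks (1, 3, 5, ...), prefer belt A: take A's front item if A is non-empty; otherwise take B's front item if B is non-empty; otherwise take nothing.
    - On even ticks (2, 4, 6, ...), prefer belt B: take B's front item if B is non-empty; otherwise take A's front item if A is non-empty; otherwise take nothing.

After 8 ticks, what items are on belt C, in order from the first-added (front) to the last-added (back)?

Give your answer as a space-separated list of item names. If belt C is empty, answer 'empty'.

Answer: crate joint keg fin plank rod wedge beam

Derivation:
Tick 1: prefer A, take crate from A; A=[keg,plank] B=[joint,fin,rod,wedge,beam] C=[crate]
Tick 2: prefer B, take joint from B; A=[keg,plank] B=[fin,rod,wedge,beam] C=[crate,joint]
Tick 3: prefer A, take keg from A; A=[plank] B=[fin,rod,wedge,beam] C=[crate,joint,keg]
Tick 4: prefer B, take fin from B; A=[plank] B=[rod,wedge,beam] C=[crate,joint,keg,fin]
Tick 5: prefer A, take plank from A; A=[-] B=[rod,wedge,beam] C=[crate,joint,keg,fin,plank]
Tick 6: prefer B, take rod from B; A=[-] B=[wedge,beam] C=[crate,joint,keg,fin,plank,rod]
Tick 7: prefer A, take wedge from B; A=[-] B=[beam] C=[crate,joint,keg,fin,plank,rod,wedge]
Tick 8: prefer B, take beam from B; A=[-] B=[-] C=[crate,joint,keg,fin,plank,rod,wedge,beam]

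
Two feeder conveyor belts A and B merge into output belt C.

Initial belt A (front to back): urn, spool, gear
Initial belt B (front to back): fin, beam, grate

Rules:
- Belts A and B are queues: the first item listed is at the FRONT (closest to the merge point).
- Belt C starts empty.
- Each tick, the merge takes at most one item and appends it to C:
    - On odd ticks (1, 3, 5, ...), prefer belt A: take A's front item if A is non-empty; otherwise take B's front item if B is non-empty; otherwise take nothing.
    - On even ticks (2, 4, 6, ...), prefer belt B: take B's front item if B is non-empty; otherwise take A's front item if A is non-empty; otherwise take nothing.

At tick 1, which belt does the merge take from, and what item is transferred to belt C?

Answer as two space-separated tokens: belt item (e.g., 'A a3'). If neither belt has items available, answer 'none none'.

Answer: A urn

Derivation:
Tick 1: prefer A, take urn from A; A=[spool,gear] B=[fin,beam,grate] C=[urn]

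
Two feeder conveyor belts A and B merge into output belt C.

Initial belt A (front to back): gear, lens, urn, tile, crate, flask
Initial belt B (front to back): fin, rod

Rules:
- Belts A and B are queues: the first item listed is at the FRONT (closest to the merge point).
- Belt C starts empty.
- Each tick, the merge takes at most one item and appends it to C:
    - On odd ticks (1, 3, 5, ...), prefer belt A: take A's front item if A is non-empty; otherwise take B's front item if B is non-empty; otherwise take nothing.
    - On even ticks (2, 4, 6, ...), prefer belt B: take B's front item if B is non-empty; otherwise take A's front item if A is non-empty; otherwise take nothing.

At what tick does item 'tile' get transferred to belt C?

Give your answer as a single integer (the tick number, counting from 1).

Answer: 6

Derivation:
Tick 1: prefer A, take gear from A; A=[lens,urn,tile,crate,flask] B=[fin,rod] C=[gear]
Tick 2: prefer B, take fin from B; A=[lens,urn,tile,crate,flask] B=[rod] C=[gear,fin]
Tick 3: prefer A, take lens from A; A=[urn,tile,crate,flask] B=[rod] C=[gear,fin,lens]
Tick 4: prefer B, take rod from B; A=[urn,tile,crate,flask] B=[-] C=[gear,fin,lens,rod]
Tick 5: prefer A, take urn from A; A=[tile,crate,flask] B=[-] C=[gear,fin,lens,rod,urn]
Tick 6: prefer B, take tile from A; A=[crate,flask] B=[-] C=[gear,fin,lens,rod,urn,tile]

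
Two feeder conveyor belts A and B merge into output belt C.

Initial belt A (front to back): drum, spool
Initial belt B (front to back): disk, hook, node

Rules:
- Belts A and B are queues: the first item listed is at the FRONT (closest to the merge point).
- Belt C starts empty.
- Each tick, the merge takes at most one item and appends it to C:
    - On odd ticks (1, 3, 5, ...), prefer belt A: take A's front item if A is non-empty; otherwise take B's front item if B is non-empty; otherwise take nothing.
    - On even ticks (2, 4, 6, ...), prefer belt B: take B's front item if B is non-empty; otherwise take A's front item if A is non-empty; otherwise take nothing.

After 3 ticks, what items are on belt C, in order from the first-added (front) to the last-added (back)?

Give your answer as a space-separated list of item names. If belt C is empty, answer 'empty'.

Tick 1: prefer A, take drum from A; A=[spool] B=[disk,hook,node] C=[drum]
Tick 2: prefer B, take disk from B; A=[spool] B=[hook,node] C=[drum,disk]
Tick 3: prefer A, take spool from A; A=[-] B=[hook,node] C=[drum,disk,spool]

Answer: drum disk spool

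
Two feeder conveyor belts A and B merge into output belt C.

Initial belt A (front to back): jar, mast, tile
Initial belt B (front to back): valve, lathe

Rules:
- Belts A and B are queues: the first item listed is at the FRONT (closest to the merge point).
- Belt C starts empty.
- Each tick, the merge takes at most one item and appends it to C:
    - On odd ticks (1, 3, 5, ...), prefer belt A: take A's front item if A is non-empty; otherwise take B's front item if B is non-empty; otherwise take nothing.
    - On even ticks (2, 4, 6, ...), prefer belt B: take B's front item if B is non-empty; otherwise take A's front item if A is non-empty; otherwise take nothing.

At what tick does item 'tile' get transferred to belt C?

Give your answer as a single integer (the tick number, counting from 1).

Tick 1: prefer A, take jar from A; A=[mast,tile] B=[valve,lathe] C=[jar]
Tick 2: prefer B, take valve from B; A=[mast,tile] B=[lathe] C=[jar,valve]
Tick 3: prefer A, take mast from A; A=[tile] B=[lathe] C=[jar,valve,mast]
Tick 4: prefer B, take lathe from B; A=[tile] B=[-] C=[jar,valve,mast,lathe]
Tick 5: prefer A, take tile from A; A=[-] B=[-] C=[jar,valve,mast,lathe,tile]

Answer: 5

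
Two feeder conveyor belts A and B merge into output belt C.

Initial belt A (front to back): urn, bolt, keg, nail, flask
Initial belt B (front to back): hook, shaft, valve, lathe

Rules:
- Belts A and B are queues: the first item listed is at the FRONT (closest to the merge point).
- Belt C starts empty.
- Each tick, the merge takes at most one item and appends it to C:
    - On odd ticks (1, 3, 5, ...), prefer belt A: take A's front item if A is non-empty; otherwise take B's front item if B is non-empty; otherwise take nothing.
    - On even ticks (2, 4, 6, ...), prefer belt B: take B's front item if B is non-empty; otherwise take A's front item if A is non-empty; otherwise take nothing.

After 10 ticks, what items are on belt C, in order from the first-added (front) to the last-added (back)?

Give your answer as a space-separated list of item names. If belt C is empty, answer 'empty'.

Answer: urn hook bolt shaft keg valve nail lathe flask

Derivation:
Tick 1: prefer A, take urn from A; A=[bolt,keg,nail,flask] B=[hook,shaft,valve,lathe] C=[urn]
Tick 2: prefer B, take hook from B; A=[bolt,keg,nail,flask] B=[shaft,valve,lathe] C=[urn,hook]
Tick 3: prefer A, take bolt from A; A=[keg,nail,flask] B=[shaft,valve,lathe] C=[urn,hook,bolt]
Tick 4: prefer B, take shaft from B; A=[keg,nail,flask] B=[valve,lathe] C=[urn,hook,bolt,shaft]
Tick 5: prefer A, take keg from A; A=[nail,flask] B=[valve,lathe] C=[urn,hook,bolt,shaft,keg]
Tick 6: prefer B, take valve from B; A=[nail,flask] B=[lathe] C=[urn,hook,bolt,shaft,keg,valve]
Tick 7: prefer A, take nail from A; A=[flask] B=[lathe] C=[urn,hook,bolt,shaft,keg,valve,nail]
Tick 8: prefer B, take lathe from B; A=[flask] B=[-] C=[urn,hook,bolt,shaft,keg,valve,nail,lathe]
Tick 9: prefer A, take flask from A; A=[-] B=[-] C=[urn,hook,bolt,shaft,keg,valve,nail,lathe,flask]
Tick 10: prefer B, both empty, nothing taken; A=[-] B=[-] C=[urn,hook,bolt,shaft,keg,valve,nail,lathe,flask]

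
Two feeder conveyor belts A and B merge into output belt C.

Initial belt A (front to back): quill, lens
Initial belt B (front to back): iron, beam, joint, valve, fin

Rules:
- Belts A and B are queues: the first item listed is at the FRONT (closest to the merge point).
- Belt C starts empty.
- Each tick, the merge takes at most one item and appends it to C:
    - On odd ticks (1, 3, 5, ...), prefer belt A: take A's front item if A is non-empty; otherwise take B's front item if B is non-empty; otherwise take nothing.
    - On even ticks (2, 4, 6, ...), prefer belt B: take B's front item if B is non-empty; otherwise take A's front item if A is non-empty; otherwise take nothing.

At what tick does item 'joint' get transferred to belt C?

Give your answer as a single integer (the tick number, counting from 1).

Answer: 5

Derivation:
Tick 1: prefer A, take quill from A; A=[lens] B=[iron,beam,joint,valve,fin] C=[quill]
Tick 2: prefer B, take iron from B; A=[lens] B=[beam,joint,valve,fin] C=[quill,iron]
Tick 3: prefer A, take lens from A; A=[-] B=[beam,joint,valve,fin] C=[quill,iron,lens]
Tick 4: prefer B, take beam from B; A=[-] B=[joint,valve,fin] C=[quill,iron,lens,beam]
Tick 5: prefer A, take joint from B; A=[-] B=[valve,fin] C=[quill,iron,lens,beam,joint]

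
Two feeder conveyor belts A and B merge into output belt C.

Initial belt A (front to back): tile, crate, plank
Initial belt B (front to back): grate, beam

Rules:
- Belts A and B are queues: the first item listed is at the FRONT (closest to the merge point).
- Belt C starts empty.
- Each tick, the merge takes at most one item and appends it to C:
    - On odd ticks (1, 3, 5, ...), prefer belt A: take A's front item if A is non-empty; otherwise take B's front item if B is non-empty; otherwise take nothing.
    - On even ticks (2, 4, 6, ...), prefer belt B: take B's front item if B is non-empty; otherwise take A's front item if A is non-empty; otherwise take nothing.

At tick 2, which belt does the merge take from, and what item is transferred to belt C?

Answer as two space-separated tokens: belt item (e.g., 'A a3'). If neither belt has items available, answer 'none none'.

Answer: B grate

Derivation:
Tick 1: prefer A, take tile from A; A=[crate,plank] B=[grate,beam] C=[tile]
Tick 2: prefer B, take grate from B; A=[crate,plank] B=[beam] C=[tile,grate]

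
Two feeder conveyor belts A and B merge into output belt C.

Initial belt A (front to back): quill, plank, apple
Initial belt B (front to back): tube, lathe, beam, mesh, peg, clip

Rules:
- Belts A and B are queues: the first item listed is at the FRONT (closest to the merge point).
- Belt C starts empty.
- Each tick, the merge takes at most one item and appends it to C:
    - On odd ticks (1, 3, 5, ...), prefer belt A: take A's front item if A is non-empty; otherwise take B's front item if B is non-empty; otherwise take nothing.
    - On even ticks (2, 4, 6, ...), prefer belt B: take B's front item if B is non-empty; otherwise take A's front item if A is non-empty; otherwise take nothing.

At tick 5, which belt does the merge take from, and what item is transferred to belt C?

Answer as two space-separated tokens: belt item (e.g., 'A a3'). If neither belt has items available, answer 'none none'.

Answer: A apple

Derivation:
Tick 1: prefer A, take quill from A; A=[plank,apple] B=[tube,lathe,beam,mesh,peg,clip] C=[quill]
Tick 2: prefer B, take tube from B; A=[plank,apple] B=[lathe,beam,mesh,peg,clip] C=[quill,tube]
Tick 3: prefer A, take plank from A; A=[apple] B=[lathe,beam,mesh,peg,clip] C=[quill,tube,plank]
Tick 4: prefer B, take lathe from B; A=[apple] B=[beam,mesh,peg,clip] C=[quill,tube,plank,lathe]
Tick 5: prefer A, take apple from A; A=[-] B=[beam,mesh,peg,clip] C=[quill,tube,plank,lathe,apple]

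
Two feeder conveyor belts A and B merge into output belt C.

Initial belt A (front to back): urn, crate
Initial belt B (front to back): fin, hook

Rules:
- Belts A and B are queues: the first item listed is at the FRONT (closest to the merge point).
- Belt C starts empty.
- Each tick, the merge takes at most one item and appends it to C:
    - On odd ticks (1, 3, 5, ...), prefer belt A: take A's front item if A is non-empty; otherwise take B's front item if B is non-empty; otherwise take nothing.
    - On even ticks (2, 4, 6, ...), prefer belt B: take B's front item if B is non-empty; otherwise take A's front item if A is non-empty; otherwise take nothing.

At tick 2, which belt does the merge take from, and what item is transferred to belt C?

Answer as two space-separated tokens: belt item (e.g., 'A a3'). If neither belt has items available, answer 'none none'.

Tick 1: prefer A, take urn from A; A=[crate] B=[fin,hook] C=[urn]
Tick 2: prefer B, take fin from B; A=[crate] B=[hook] C=[urn,fin]

Answer: B fin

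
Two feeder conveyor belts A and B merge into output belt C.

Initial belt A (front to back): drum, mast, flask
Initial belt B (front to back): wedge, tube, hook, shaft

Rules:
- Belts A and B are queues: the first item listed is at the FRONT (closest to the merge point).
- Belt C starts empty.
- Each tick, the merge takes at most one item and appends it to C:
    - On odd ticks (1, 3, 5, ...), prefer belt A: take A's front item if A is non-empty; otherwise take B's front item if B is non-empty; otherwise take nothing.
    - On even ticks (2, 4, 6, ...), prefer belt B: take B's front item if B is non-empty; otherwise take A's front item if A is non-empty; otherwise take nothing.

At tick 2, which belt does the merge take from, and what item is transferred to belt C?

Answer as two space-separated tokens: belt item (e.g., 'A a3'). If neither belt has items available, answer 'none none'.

Tick 1: prefer A, take drum from A; A=[mast,flask] B=[wedge,tube,hook,shaft] C=[drum]
Tick 2: prefer B, take wedge from B; A=[mast,flask] B=[tube,hook,shaft] C=[drum,wedge]

Answer: B wedge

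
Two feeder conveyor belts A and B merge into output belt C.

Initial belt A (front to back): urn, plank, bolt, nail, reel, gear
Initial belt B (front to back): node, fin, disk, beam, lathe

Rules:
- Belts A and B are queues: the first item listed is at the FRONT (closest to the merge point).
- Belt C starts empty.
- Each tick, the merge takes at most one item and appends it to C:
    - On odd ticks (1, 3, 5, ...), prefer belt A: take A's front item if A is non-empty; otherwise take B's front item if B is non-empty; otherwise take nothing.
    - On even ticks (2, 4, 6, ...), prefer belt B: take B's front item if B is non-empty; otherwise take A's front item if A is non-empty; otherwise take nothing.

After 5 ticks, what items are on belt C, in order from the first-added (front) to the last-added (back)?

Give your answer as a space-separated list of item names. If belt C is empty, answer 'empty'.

Answer: urn node plank fin bolt

Derivation:
Tick 1: prefer A, take urn from A; A=[plank,bolt,nail,reel,gear] B=[node,fin,disk,beam,lathe] C=[urn]
Tick 2: prefer B, take node from B; A=[plank,bolt,nail,reel,gear] B=[fin,disk,beam,lathe] C=[urn,node]
Tick 3: prefer A, take plank from A; A=[bolt,nail,reel,gear] B=[fin,disk,beam,lathe] C=[urn,node,plank]
Tick 4: prefer B, take fin from B; A=[bolt,nail,reel,gear] B=[disk,beam,lathe] C=[urn,node,plank,fin]
Tick 5: prefer A, take bolt from A; A=[nail,reel,gear] B=[disk,beam,lathe] C=[urn,node,plank,fin,bolt]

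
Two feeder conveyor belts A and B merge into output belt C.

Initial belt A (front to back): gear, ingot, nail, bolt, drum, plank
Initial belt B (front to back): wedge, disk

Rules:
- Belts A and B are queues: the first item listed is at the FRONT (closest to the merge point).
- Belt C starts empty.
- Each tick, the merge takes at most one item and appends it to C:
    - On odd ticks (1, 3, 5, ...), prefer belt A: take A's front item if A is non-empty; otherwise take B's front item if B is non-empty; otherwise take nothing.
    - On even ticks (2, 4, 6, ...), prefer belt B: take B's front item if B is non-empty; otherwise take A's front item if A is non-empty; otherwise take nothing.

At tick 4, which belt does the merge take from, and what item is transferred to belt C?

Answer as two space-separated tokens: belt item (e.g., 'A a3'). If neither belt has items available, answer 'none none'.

Answer: B disk

Derivation:
Tick 1: prefer A, take gear from A; A=[ingot,nail,bolt,drum,plank] B=[wedge,disk] C=[gear]
Tick 2: prefer B, take wedge from B; A=[ingot,nail,bolt,drum,plank] B=[disk] C=[gear,wedge]
Tick 3: prefer A, take ingot from A; A=[nail,bolt,drum,plank] B=[disk] C=[gear,wedge,ingot]
Tick 4: prefer B, take disk from B; A=[nail,bolt,drum,plank] B=[-] C=[gear,wedge,ingot,disk]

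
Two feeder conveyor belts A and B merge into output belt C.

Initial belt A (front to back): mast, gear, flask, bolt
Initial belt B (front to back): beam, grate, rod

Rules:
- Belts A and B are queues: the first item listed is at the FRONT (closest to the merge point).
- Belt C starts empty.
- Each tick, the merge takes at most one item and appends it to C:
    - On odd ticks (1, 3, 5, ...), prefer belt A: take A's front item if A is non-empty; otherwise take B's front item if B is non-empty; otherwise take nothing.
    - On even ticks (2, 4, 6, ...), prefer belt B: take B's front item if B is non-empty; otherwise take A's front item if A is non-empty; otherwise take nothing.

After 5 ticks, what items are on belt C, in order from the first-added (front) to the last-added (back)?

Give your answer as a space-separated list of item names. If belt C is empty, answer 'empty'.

Answer: mast beam gear grate flask

Derivation:
Tick 1: prefer A, take mast from A; A=[gear,flask,bolt] B=[beam,grate,rod] C=[mast]
Tick 2: prefer B, take beam from B; A=[gear,flask,bolt] B=[grate,rod] C=[mast,beam]
Tick 3: prefer A, take gear from A; A=[flask,bolt] B=[grate,rod] C=[mast,beam,gear]
Tick 4: prefer B, take grate from B; A=[flask,bolt] B=[rod] C=[mast,beam,gear,grate]
Tick 5: prefer A, take flask from A; A=[bolt] B=[rod] C=[mast,beam,gear,grate,flask]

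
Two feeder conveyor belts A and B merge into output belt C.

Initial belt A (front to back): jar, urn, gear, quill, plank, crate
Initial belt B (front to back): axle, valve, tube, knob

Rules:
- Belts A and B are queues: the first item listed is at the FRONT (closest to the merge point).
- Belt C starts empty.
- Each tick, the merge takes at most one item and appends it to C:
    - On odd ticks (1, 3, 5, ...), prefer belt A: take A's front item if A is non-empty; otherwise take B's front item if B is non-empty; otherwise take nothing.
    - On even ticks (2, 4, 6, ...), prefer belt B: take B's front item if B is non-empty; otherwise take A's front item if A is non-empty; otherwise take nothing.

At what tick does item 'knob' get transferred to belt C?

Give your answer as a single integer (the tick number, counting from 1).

Tick 1: prefer A, take jar from A; A=[urn,gear,quill,plank,crate] B=[axle,valve,tube,knob] C=[jar]
Tick 2: prefer B, take axle from B; A=[urn,gear,quill,plank,crate] B=[valve,tube,knob] C=[jar,axle]
Tick 3: prefer A, take urn from A; A=[gear,quill,plank,crate] B=[valve,tube,knob] C=[jar,axle,urn]
Tick 4: prefer B, take valve from B; A=[gear,quill,plank,crate] B=[tube,knob] C=[jar,axle,urn,valve]
Tick 5: prefer A, take gear from A; A=[quill,plank,crate] B=[tube,knob] C=[jar,axle,urn,valve,gear]
Tick 6: prefer B, take tube from B; A=[quill,plank,crate] B=[knob] C=[jar,axle,urn,valve,gear,tube]
Tick 7: prefer A, take quill from A; A=[plank,crate] B=[knob] C=[jar,axle,urn,valve,gear,tube,quill]
Tick 8: prefer B, take knob from B; A=[plank,crate] B=[-] C=[jar,axle,urn,valve,gear,tube,quill,knob]

Answer: 8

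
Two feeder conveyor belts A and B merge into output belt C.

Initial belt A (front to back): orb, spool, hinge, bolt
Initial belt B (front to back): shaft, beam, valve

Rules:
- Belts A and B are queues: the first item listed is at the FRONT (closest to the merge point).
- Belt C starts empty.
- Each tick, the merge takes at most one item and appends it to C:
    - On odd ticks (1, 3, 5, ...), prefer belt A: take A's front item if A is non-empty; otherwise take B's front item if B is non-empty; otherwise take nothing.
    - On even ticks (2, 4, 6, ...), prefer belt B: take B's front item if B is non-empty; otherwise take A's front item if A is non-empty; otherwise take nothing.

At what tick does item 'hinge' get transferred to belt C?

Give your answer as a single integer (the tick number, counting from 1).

Answer: 5

Derivation:
Tick 1: prefer A, take orb from A; A=[spool,hinge,bolt] B=[shaft,beam,valve] C=[orb]
Tick 2: prefer B, take shaft from B; A=[spool,hinge,bolt] B=[beam,valve] C=[orb,shaft]
Tick 3: prefer A, take spool from A; A=[hinge,bolt] B=[beam,valve] C=[orb,shaft,spool]
Tick 4: prefer B, take beam from B; A=[hinge,bolt] B=[valve] C=[orb,shaft,spool,beam]
Tick 5: prefer A, take hinge from A; A=[bolt] B=[valve] C=[orb,shaft,spool,beam,hinge]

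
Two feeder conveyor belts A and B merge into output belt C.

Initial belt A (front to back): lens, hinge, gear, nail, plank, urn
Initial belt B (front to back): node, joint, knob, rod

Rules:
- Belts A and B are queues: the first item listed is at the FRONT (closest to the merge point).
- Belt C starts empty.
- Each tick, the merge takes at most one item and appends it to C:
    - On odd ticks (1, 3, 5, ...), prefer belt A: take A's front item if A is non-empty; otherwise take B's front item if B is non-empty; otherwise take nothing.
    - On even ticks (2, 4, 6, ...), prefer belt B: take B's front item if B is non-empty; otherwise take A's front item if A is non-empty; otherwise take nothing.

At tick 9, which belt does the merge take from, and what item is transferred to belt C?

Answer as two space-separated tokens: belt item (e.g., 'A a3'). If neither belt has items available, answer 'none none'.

Tick 1: prefer A, take lens from A; A=[hinge,gear,nail,plank,urn] B=[node,joint,knob,rod] C=[lens]
Tick 2: prefer B, take node from B; A=[hinge,gear,nail,plank,urn] B=[joint,knob,rod] C=[lens,node]
Tick 3: prefer A, take hinge from A; A=[gear,nail,plank,urn] B=[joint,knob,rod] C=[lens,node,hinge]
Tick 4: prefer B, take joint from B; A=[gear,nail,plank,urn] B=[knob,rod] C=[lens,node,hinge,joint]
Tick 5: prefer A, take gear from A; A=[nail,plank,urn] B=[knob,rod] C=[lens,node,hinge,joint,gear]
Tick 6: prefer B, take knob from B; A=[nail,plank,urn] B=[rod] C=[lens,node,hinge,joint,gear,knob]
Tick 7: prefer A, take nail from A; A=[plank,urn] B=[rod] C=[lens,node,hinge,joint,gear,knob,nail]
Tick 8: prefer B, take rod from B; A=[plank,urn] B=[-] C=[lens,node,hinge,joint,gear,knob,nail,rod]
Tick 9: prefer A, take plank from A; A=[urn] B=[-] C=[lens,node,hinge,joint,gear,knob,nail,rod,plank]

Answer: A plank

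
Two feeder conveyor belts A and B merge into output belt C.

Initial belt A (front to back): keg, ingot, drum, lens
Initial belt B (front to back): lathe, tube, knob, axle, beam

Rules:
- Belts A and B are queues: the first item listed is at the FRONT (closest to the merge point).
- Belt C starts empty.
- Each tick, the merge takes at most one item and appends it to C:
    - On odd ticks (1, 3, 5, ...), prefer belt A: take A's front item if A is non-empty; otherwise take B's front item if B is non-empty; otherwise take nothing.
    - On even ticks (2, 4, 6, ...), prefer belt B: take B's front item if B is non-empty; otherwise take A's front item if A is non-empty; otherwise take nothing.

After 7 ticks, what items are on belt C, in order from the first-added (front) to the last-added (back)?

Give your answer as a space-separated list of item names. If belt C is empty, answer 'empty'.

Tick 1: prefer A, take keg from A; A=[ingot,drum,lens] B=[lathe,tube,knob,axle,beam] C=[keg]
Tick 2: prefer B, take lathe from B; A=[ingot,drum,lens] B=[tube,knob,axle,beam] C=[keg,lathe]
Tick 3: prefer A, take ingot from A; A=[drum,lens] B=[tube,knob,axle,beam] C=[keg,lathe,ingot]
Tick 4: prefer B, take tube from B; A=[drum,lens] B=[knob,axle,beam] C=[keg,lathe,ingot,tube]
Tick 5: prefer A, take drum from A; A=[lens] B=[knob,axle,beam] C=[keg,lathe,ingot,tube,drum]
Tick 6: prefer B, take knob from B; A=[lens] B=[axle,beam] C=[keg,lathe,ingot,tube,drum,knob]
Tick 7: prefer A, take lens from A; A=[-] B=[axle,beam] C=[keg,lathe,ingot,tube,drum,knob,lens]

Answer: keg lathe ingot tube drum knob lens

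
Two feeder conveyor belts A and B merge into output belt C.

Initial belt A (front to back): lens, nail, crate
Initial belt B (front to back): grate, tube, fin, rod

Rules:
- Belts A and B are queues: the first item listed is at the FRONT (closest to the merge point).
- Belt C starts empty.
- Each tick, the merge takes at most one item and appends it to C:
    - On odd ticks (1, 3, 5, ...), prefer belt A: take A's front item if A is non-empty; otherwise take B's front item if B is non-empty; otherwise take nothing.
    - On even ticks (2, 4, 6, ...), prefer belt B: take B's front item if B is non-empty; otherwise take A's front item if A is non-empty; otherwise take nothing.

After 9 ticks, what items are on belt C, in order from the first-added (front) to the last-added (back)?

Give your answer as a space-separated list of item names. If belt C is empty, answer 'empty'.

Tick 1: prefer A, take lens from A; A=[nail,crate] B=[grate,tube,fin,rod] C=[lens]
Tick 2: prefer B, take grate from B; A=[nail,crate] B=[tube,fin,rod] C=[lens,grate]
Tick 3: prefer A, take nail from A; A=[crate] B=[tube,fin,rod] C=[lens,grate,nail]
Tick 4: prefer B, take tube from B; A=[crate] B=[fin,rod] C=[lens,grate,nail,tube]
Tick 5: prefer A, take crate from A; A=[-] B=[fin,rod] C=[lens,grate,nail,tube,crate]
Tick 6: prefer B, take fin from B; A=[-] B=[rod] C=[lens,grate,nail,tube,crate,fin]
Tick 7: prefer A, take rod from B; A=[-] B=[-] C=[lens,grate,nail,tube,crate,fin,rod]
Tick 8: prefer B, both empty, nothing taken; A=[-] B=[-] C=[lens,grate,nail,tube,crate,fin,rod]
Tick 9: prefer A, both empty, nothing taken; A=[-] B=[-] C=[lens,grate,nail,tube,crate,fin,rod]

Answer: lens grate nail tube crate fin rod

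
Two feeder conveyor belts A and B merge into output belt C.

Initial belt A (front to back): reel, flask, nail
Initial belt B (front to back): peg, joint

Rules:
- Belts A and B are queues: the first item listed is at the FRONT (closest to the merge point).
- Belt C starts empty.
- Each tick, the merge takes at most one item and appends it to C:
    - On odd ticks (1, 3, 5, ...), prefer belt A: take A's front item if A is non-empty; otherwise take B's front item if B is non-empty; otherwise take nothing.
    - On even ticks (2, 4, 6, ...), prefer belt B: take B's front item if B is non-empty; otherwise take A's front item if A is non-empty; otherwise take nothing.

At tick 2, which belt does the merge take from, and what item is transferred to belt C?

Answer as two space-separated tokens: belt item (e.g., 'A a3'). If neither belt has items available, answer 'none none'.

Tick 1: prefer A, take reel from A; A=[flask,nail] B=[peg,joint] C=[reel]
Tick 2: prefer B, take peg from B; A=[flask,nail] B=[joint] C=[reel,peg]

Answer: B peg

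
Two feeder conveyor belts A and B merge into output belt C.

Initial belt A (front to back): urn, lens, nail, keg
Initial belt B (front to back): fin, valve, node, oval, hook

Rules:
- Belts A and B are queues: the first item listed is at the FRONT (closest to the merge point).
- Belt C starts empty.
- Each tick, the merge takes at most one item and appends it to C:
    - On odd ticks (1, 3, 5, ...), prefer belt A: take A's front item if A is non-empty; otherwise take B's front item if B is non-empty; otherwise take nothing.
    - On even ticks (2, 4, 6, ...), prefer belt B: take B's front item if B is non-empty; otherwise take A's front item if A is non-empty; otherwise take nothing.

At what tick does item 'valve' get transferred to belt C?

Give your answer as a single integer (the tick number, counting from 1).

Tick 1: prefer A, take urn from A; A=[lens,nail,keg] B=[fin,valve,node,oval,hook] C=[urn]
Tick 2: prefer B, take fin from B; A=[lens,nail,keg] B=[valve,node,oval,hook] C=[urn,fin]
Tick 3: prefer A, take lens from A; A=[nail,keg] B=[valve,node,oval,hook] C=[urn,fin,lens]
Tick 4: prefer B, take valve from B; A=[nail,keg] B=[node,oval,hook] C=[urn,fin,lens,valve]

Answer: 4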